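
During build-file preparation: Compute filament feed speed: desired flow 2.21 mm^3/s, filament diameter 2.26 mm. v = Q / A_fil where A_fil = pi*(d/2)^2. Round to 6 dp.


A = pi*(2.26/2)^2 = 4.0115
v = 2.21 / 4.0115 = 0.550916 mm/s


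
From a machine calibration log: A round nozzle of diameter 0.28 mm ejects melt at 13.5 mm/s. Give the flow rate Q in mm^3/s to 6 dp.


A = pi*(0.28/2)^2 = 0.06157522 mm^2
Q = 0.06157522 * 13.5 = 0.831265 mm^3/s


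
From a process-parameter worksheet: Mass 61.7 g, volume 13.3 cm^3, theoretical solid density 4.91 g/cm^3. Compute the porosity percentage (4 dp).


rho_part = 61.7 / 13.3 = 4.63909774 g/cm^3
Porosity = (1 - 4.63909774/4.91)*100 = 5.5174 %


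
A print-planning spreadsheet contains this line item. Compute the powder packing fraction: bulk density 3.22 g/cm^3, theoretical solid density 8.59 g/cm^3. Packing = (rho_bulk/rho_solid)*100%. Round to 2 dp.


Packing = (3.22/8.59)*100 = 37.49 %


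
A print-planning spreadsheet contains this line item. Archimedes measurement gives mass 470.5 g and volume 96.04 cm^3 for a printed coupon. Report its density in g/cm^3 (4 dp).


rho = 470.5 / 96.04 = 4.899 g/cm^3


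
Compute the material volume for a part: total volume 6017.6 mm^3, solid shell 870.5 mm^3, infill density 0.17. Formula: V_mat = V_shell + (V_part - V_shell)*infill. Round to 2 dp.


V_infill = (6017.6 - 870.5) * 0.17 = 875.01
V_total = 870.5 + 875.01 = 1745.51 mm^3


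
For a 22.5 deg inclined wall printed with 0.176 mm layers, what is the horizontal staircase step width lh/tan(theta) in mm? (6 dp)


step = 0.176 / tan(22.5) = 0.424902 mm


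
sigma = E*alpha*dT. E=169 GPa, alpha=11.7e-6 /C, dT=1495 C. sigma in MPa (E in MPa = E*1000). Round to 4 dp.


sigma = 169*1000 * 11.7e-6 * 1495 = 2956.0635 MPa


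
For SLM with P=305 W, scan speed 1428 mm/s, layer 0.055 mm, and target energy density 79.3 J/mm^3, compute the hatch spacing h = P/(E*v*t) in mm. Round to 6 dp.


h = 305 / (79.3*1428*0.055) = 0.048971 mm


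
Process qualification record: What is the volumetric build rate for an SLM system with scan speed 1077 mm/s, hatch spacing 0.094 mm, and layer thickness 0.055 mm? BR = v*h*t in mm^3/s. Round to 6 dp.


Rate = 1077 * 0.094 * 0.055 = 5.56809 mm^3/s


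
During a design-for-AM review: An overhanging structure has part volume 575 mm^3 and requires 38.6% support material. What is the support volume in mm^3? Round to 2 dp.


V_support = 575 * 0.386 = 221.95 mm^3


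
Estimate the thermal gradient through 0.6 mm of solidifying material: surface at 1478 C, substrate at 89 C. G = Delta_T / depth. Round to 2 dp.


G = (1478-89)/0.6 = 2315.0 C/mm


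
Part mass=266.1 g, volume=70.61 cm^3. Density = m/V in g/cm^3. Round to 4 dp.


rho = 266.1 / 70.61 = 3.7686 g/cm^3


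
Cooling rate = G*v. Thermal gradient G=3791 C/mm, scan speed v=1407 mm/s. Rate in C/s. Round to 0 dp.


CR = 3791 * 1407 = 5333937 C/s


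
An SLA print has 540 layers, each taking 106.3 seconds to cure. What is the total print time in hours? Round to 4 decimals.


t = 540 * 106.3 / 3600 = 15.945 hrs


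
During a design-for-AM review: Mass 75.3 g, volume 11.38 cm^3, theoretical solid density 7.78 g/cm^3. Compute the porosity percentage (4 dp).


rho_part = 75.3 / 11.38 = 6.6168717 g/cm^3
Porosity = (1 - 6.6168717/7.78)*100 = 14.9502 %


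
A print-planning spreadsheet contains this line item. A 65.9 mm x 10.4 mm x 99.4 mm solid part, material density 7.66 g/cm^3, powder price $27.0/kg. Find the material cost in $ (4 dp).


V = 65.9 * 10.4 * 99.4 = 68124.784 mm^3 = 68.124784 cm^3
Mass = 68.124784 * 7.66 / 1000 = 0.52183585 kg
Cost = 0.52183585 * 27.0 = 14.0896 $


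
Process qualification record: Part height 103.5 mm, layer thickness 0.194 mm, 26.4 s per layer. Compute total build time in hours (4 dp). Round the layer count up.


Layers = ceil(103.5/0.194) = 534
t = 534 * 26.4 / 3600 = 3.916 hrs


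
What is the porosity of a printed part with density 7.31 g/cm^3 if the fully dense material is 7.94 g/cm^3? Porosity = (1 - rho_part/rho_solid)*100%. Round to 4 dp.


Porosity = (1-7.31/7.94)*100 = 7.9345 %


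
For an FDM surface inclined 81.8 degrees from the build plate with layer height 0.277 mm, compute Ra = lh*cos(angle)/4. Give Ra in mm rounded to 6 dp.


Ra = 0.277 * cos(81.8) / 4 = 0.009877 mm


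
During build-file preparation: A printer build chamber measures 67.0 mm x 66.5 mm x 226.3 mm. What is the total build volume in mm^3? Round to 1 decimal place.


V = 67.0 * 66.5 * 226.3 = 1008279.7 mm^3


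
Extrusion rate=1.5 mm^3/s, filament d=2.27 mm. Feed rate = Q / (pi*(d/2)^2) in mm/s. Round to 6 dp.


A = pi*(2.27/2)^2 = 4.047078
v = 1.5 / 4.047078 = 0.370638 mm/s


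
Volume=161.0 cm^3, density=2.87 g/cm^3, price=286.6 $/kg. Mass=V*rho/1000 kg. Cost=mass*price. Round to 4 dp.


Mass = 161.0*2.87/1000 = 0.46207 kg
Cost = 0.46207 * 286.6 = 132.4293 $


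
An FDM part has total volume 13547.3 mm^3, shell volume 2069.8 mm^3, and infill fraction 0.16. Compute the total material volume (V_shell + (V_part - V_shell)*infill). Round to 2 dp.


V_infill = (13547.3 - 2069.8) * 0.16 = 1836.4
V_total = 2069.8 + 1836.4 = 3906.2 mm^3


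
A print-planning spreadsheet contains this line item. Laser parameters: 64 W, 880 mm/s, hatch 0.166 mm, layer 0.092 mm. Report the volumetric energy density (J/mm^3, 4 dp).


E = 64 / (880*0.166*0.092) = 4.7621 J/mm^3


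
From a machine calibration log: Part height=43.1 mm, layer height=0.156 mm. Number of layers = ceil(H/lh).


Layers = ceil(43.1/0.156) = 277


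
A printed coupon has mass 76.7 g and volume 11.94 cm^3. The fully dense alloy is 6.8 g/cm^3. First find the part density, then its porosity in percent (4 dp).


rho_part = 76.7 / 11.94 = 6.42378559 g/cm^3
Porosity = (1 - 6.42378559/6.8)*100 = 5.5326 %


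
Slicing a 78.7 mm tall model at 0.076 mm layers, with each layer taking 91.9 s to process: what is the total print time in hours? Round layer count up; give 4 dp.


Layers = ceil(78.7/0.076) = 1036
t = 1036 * 91.9 / 3600 = 26.4468 hrs


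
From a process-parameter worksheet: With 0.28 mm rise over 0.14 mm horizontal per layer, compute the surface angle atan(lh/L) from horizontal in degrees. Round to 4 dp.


angle = atan(0.28/0.14) = 63.4349 degrees


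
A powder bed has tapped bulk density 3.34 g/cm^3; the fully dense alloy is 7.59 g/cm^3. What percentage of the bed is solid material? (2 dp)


Packing = (3.34/7.59)*100 = 44.01 %


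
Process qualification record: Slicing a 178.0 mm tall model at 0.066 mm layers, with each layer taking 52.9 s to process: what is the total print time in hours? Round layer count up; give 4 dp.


Layers = ceil(178.0/0.066) = 2697
t = 2697 * 52.9 / 3600 = 39.6309 hrs


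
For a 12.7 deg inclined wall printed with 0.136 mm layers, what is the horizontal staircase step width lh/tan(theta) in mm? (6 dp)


step = 0.136 / tan(12.7) = 0.60348 mm


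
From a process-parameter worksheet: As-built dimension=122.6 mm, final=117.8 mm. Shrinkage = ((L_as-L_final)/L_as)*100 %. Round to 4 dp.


Shrinkage = ((122.6-117.8)/122.6)*100 = 3.9152 %


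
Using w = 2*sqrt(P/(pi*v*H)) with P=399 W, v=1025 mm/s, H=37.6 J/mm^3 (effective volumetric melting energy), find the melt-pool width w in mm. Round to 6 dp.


w = 2*sqrt(399/(pi*1025*37.6)) = 0.114812 mm


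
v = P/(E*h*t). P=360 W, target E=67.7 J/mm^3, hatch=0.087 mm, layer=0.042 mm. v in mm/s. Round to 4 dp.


v = 360 / (67.7*0.087*0.042) = 1455.2757 mm/s


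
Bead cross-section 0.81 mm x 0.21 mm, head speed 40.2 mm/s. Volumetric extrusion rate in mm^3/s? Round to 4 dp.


Rate = 0.81 * 0.21 * 40.2 = 6.838 mm^3/s


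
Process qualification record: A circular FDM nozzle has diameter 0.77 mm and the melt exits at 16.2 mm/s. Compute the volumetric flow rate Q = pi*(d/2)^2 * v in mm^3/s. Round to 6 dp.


A = pi*(0.77/2)^2 = 0.46566257 mm^2
Q = 0.46566257 * 16.2 = 7.543734 mm^3/s


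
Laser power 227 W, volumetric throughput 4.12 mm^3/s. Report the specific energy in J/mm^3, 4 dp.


SE = 227 / 4.12 = 55.0971 J/mm^3


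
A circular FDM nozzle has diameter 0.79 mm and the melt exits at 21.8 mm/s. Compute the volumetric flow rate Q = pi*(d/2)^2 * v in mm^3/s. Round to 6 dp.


A = pi*(0.79/2)^2 = 0.49016699 mm^2
Q = 0.49016699 * 21.8 = 10.68564 mm^3/s


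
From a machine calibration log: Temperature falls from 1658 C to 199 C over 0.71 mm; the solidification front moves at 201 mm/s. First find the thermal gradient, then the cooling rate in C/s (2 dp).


G = (1658-199)/0.71 = 2054.92957746 C/mm
CR = 2054.92957746 * 201 = 413040.85 C/s


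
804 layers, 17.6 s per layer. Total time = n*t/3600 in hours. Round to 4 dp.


t = 804 * 17.6 / 3600 = 3.9307 hrs


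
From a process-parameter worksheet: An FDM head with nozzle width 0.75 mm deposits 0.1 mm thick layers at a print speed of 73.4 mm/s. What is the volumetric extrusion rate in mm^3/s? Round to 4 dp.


Rate = 0.75 * 0.1 * 73.4 = 5.505 mm^3/s


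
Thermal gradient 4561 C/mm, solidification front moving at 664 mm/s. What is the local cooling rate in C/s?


CR = 4561 * 664 = 3028504 C/s


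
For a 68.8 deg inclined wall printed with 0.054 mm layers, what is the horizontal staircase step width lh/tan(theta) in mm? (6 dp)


step = 0.054 / tan(68.8) = 0.020945 mm


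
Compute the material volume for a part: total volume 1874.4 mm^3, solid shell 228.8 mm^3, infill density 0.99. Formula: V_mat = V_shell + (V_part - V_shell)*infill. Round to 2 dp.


V_infill = (1874.4 - 228.8) * 0.99 = 1629.14
V_total = 228.8 + 1629.14 = 1857.94 mm^3


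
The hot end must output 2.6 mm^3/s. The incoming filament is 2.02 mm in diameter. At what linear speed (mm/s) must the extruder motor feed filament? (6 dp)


A = pi*(2.02/2)^2 = 3.204739
v = 2.6 / 3.204739 = 0.811299 mm/s


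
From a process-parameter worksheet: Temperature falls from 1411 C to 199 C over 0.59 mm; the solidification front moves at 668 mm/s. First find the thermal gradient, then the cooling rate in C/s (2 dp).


G = (1411-199)/0.59 = 2054.23728814 C/mm
CR = 2054.23728814 * 668 = 1372230.51 C/s


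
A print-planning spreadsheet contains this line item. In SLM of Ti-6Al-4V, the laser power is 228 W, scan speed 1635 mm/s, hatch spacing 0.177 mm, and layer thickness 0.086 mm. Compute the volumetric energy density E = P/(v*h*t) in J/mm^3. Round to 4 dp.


E = 228 / (1635*0.177*0.086) = 9.1611 J/mm^3


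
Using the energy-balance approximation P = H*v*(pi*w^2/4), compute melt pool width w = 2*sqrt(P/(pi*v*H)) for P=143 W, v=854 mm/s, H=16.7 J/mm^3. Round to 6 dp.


w = 2*sqrt(143/(pi*854*16.7)) = 0.112989 mm


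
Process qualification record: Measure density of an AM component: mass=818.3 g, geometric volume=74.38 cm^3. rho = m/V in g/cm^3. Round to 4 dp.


rho = 818.3 / 74.38 = 11.0016 g/cm^3


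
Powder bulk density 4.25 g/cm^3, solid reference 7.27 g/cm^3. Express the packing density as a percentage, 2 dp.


Packing = (4.25/7.27)*100 = 58.46 %


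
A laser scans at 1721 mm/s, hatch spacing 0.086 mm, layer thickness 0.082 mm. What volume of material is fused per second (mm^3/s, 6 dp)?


Rate = 1721 * 0.086 * 0.082 = 12.136492 mm^3/s


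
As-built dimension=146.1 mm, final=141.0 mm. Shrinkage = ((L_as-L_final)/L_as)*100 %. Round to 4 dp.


Shrinkage = ((146.1-141.0)/146.1)*100 = 3.4908 %


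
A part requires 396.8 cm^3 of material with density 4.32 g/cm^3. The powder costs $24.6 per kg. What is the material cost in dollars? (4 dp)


Mass = 396.8*4.32/1000 = 1.714176 kg
Cost = 1.714176 * 24.6 = 42.1687 $


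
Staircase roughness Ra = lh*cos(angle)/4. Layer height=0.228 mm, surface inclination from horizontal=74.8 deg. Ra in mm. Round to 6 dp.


Ra = 0.228 * cos(74.8) / 4 = 0.014945 mm


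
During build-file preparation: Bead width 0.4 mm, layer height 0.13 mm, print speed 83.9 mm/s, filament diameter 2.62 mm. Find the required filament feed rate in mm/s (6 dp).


Q = 0.4 * 0.13 * 83.9 = 4.3628 mm^3/s
A_fil = pi*(2.62/2)^2 = 5.39128715 mm^2
v_feed = 4.3628 / 5.39128715 = 0.809232 mm/s


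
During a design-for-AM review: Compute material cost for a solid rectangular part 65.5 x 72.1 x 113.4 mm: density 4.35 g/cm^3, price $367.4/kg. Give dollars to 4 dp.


V = 65.5 * 72.1 * 113.4 = 535537.17 mm^3 = 535.53717 cm^3
Mass = 535.53717 * 4.35 / 1000 = 2.32958669 kg
Cost = 2.32958669 * 367.4 = 855.8901 $


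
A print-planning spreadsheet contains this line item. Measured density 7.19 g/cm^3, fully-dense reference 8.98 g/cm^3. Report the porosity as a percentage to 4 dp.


Porosity = (1-7.19/8.98)*100 = 19.9332 %


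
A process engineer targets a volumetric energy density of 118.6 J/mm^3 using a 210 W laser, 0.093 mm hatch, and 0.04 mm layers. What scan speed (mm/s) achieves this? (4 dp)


v = 210 / (118.6*0.093*0.04) = 475.9832 mm/s


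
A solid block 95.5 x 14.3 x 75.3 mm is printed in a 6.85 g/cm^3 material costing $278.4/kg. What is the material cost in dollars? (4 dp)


V = 95.5 * 14.3 * 75.3 = 102833.445 mm^3 = 102.833445 cm^3
Mass = 102.833445 * 6.85 / 1000 = 0.7044091 kg
Cost = 0.7044091 * 278.4 = 196.1075 $


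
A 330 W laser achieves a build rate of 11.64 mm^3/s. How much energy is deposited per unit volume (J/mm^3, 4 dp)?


SE = 330 / 11.64 = 28.3505 J/mm^3


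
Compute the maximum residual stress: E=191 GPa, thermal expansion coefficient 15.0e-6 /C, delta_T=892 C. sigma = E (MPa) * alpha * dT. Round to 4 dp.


sigma = 191*1000 * 15.0e-6 * 892 = 2555.58 MPa


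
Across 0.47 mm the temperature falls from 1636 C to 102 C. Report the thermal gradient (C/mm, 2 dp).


G = (1636-102)/0.47 = 3263.83 C/mm


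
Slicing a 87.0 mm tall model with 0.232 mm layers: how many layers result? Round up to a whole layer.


Layers = ceil(87.0/0.232) = 375


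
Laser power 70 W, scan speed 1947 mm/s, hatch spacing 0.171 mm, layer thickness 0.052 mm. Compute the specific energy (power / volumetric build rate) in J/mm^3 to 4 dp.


Build rate = 1947 * 0.171 * 0.052 = 17.312724 mm^3/s
SE = 70 / 17.312724 = 4.0433 J/mm^3


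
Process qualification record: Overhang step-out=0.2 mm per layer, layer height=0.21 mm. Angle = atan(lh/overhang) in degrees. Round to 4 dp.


angle = atan(0.21/0.2) = 46.3972 degrees


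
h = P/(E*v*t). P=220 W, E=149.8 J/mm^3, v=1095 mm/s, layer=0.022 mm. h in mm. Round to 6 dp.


h = 220 / (149.8*1095*0.022) = 0.060964 mm


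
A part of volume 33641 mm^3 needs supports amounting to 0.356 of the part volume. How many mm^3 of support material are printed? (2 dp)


V_support = 33641 * 0.356 = 11976.2 mm^3


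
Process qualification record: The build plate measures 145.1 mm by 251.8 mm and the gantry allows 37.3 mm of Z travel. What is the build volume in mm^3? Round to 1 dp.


V = 145.1 * 251.8 * 37.3 = 1362799.5 mm^3


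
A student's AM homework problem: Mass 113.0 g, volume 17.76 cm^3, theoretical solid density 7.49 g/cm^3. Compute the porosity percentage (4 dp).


rho_part = 113.0 / 17.76 = 6.36261261 g/cm^3
Porosity = (1 - 6.36261261/7.49)*100 = 15.0519 %


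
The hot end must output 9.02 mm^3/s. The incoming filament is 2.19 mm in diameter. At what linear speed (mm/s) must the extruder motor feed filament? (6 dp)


A = pi*(2.19/2)^2 = 3.766848
v = 9.02 / 3.766848 = 2.394575 mm/s


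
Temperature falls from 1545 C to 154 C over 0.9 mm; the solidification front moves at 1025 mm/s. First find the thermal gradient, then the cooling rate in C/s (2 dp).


G = (1545-154)/0.9 = 1545.55555556 C/mm
CR = 1545.55555556 * 1025 = 1584194.44 C/s


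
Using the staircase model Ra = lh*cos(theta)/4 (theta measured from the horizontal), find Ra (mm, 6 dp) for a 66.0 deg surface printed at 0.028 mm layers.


Ra = 0.028 * cos(66.0) / 4 = 0.002847 mm


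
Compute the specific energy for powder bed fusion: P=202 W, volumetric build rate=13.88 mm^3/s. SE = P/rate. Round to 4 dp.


SE = 202 / 13.88 = 14.5533 J/mm^3


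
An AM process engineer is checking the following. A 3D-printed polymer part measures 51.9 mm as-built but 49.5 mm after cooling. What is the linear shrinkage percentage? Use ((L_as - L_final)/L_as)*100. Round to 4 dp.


Shrinkage = ((51.9-49.5)/51.9)*100 = 4.6243 %


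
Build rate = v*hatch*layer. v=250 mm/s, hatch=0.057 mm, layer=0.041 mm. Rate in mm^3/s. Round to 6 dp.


Rate = 250 * 0.057 * 0.041 = 0.58425 mm^3/s


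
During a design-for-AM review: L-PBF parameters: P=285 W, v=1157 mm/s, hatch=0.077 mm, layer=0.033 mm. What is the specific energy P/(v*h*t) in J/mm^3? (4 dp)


Build rate = 1157 * 0.077 * 0.033 = 2.939937 mm^3/s
SE = 285 / 2.939937 = 96.9409 J/mm^3


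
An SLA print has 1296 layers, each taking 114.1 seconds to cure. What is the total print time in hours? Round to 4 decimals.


t = 1296 * 114.1 / 3600 = 41.076 hrs


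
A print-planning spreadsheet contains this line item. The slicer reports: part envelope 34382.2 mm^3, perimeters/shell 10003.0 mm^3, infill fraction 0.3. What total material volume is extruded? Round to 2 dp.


V_infill = (34382.2 - 10003.0) * 0.3 = 7313.76
V_total = 10003.0 + 7313.76 = 17316.76 mm^3


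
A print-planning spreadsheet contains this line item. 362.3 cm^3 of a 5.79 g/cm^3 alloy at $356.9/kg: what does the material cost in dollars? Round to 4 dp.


Mass = 362.3*5.79/1000 = 2.097717 kg
Cost = 2.097717 * 356.9 = 748.6752 $


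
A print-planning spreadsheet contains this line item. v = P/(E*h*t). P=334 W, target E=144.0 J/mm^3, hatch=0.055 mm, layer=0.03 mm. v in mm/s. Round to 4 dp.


v = 334 / (144.0*0.055*0.03) = 1405.7239 mm/s


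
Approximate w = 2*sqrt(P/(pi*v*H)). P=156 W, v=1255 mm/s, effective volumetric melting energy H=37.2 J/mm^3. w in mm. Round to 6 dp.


w = 2*sqrt(156/(pi*1255*37.2)) = 0.065226 mm


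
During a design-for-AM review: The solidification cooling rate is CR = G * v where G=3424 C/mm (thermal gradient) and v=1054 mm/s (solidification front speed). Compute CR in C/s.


CR = 3424 * 1054 = 3608896 C/s


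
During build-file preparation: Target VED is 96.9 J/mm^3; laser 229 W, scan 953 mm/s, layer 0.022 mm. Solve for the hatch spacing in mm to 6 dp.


h = 229 / (96.9*953*0.022) = 0.112719 mm


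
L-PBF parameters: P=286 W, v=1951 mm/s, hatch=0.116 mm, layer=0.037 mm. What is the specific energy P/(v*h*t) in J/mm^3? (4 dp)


Build rate = 1951 * 0.116 * 0.037 = 8.373692 mm^3/s
SE = 286 / 8.373692 = 34.1546 J/mm^3


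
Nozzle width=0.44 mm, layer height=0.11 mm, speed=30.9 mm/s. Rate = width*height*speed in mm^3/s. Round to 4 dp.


Rate = 0.44 * 0.11 * 30.9 = 1.4956 mm^3/s


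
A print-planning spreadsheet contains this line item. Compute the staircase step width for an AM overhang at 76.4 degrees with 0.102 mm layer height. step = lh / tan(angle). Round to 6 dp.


step = 0.102 / tan(76.4) = 0.024676 mm


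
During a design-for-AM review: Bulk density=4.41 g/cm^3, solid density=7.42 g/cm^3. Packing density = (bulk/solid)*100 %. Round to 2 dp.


Packing = (4.41/7.42)*100 = 59.43 %


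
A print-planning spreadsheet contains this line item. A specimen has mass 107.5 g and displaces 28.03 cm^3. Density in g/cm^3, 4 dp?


rho = 107.5 / 28.03 = 3.8352 g/cm^3


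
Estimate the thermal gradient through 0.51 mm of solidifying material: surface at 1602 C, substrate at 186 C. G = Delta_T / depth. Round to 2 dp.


G = (1602-186)/0.51 = 2776.47 C/mm


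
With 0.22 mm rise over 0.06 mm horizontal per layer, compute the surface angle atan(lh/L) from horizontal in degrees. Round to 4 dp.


angle = atan(0.22/0.06) = 74.7449 degrees


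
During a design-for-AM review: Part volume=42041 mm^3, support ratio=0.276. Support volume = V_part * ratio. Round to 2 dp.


V_support = 42041 * 0.276 = 11603.32 mm^3


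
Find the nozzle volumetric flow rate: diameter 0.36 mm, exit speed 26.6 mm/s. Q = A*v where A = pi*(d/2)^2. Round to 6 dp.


A = pi*(0.36/2)^2 = 0.1017876 mm^2
Q = 0.1017876 * 26.6 = 2.70755 mm^3/s


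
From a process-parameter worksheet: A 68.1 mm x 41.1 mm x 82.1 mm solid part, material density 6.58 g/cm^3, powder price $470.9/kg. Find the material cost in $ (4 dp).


V = 68.1 * 41.1 * 82.1 = 229790.511 mm^3 = 229.790511 cm^3
Mass = 229.790511 * 6.58 / 1000 = 1.51202156 kg
Cost = 1.51202156 * 470.9 = 712.011 $


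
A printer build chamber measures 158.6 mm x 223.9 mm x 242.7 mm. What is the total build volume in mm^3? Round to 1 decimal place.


V = 158.6 * 223.9 * 242.7 = 8618408.1 mm^3


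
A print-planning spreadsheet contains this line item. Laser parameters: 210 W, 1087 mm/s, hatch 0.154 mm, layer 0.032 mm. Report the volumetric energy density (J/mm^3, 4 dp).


E = 210 / (1087*0.154*0.032) = 39.203 J/mm^3


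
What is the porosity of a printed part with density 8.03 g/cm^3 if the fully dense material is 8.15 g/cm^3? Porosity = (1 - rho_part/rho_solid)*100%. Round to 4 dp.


Porosity = (1-8.03/8.15)*100 = 1.4724 %


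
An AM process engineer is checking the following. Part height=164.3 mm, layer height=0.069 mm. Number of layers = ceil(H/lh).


Layers = ceil(164.3/0.069) = 2382


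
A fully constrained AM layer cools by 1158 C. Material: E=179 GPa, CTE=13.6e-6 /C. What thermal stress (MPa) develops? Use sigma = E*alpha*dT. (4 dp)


sigma = 179*1000 * 13.6e-6 * 1158 = 2819.0352 MPa


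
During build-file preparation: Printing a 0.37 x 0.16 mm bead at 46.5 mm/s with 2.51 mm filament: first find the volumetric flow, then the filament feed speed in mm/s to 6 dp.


Q = 0.37 * 0.16 * 46.5 = 2.7528 mm^3/s
A_fil = pi*(2.51/2)^2 = 4.94808697 mm^2
v_feed = 2.7528 / 4.94808697 = 0.556336 mm/s


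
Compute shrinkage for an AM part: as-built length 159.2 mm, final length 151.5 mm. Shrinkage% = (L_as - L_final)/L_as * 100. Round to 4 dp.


Shrinkage = ((159.2-151.5)/159.2)*100 = 4.8367 %


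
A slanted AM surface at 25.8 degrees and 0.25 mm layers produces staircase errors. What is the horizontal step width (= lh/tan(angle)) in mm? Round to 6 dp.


step = 0.25 / tan(25.8) = 0.51715 mm


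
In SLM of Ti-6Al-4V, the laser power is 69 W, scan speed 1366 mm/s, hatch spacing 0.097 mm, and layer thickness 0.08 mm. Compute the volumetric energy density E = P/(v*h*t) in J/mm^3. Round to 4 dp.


E = 69 / (1366*0.097*0.08) = 6.5093 J/mm^3


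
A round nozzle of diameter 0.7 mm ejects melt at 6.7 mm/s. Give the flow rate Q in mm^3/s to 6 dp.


A = pi*(0.7/2)^2 = 0.3848451 mm^2
Q = 0.3848451 * 6.7 = 2.578462 mm^3/s


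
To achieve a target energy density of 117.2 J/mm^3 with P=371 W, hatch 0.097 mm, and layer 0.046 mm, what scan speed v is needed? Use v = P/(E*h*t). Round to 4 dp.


v = 371 / (117.2*0.097*0.046) = 709.4417 mm/s


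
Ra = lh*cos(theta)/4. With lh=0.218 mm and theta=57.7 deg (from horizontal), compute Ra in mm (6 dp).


Ra = 0.218 * cos(57.7) / 4 = 0.029122 mm


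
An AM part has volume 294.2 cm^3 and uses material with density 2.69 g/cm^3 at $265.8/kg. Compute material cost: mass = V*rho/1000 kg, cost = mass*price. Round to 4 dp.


Mass = 294.2*2.69/1000 = 0.791398 kg
Cost = 0.791398 * 265.8 = 210.3536 $


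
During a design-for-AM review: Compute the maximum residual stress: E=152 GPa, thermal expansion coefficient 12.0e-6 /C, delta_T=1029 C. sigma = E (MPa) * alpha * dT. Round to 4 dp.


sigma = 152*1000 * 12.0e-6 * 1029 = 1876.896 MPa


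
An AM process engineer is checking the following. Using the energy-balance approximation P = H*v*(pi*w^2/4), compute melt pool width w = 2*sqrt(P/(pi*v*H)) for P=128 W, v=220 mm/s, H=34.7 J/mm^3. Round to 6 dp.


w = 2*sqrt(128/(pi*220*34.7)) = 0.146111 mm


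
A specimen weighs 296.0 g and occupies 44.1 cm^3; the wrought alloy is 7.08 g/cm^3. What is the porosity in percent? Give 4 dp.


rho_part = 296.0 / 44.1 = 6.71201814 g/cm^3
Porosity = (1 - 6.71201814/7.08)*100 = 5.1975 %


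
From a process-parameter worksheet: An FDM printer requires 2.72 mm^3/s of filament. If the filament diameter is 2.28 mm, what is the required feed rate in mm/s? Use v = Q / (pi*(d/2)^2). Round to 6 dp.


A = pi*(2.28/2)^2 = 4.082814
v = 2.72 / 4.082814 = 0.666207 mm/s


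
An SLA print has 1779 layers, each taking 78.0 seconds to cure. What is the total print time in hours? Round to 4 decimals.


t = 1779 * 78.0 / 3600 = 38.545 hrs


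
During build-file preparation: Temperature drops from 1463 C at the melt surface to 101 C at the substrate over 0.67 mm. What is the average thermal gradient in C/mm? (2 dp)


G = (1463-101)/0.67 = 2032.84 C/mm


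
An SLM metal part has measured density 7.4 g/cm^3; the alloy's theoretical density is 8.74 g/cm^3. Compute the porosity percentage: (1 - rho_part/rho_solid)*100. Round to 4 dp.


Porosity = (1-7.4/8.74)*100 = 15.3318 %


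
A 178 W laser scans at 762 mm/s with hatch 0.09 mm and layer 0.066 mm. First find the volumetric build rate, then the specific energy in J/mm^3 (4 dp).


Build rate = 762 * 0.09 * 0.066 = 4.52628 mm^3/s
SE = 178 / 4.52628 = 39.3259 J/mm^3


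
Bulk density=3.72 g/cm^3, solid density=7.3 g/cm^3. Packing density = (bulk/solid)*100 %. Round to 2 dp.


Packing = (3.72/7.3)*100 = 50.96 %


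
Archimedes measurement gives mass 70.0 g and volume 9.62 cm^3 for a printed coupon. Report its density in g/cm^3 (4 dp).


rho = 70.0 / 9.62 = 7.2765 g/cm^3


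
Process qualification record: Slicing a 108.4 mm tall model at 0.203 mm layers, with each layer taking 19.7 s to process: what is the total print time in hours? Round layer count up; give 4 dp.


Layers = ceil(108.4/0.203) = 534
t = 534 * 19.7 / 3600 = 2.9222 hrs


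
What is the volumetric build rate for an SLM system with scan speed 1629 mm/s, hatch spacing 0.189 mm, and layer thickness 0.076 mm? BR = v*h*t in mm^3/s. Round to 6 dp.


Rate = 1629 * 0.189 * 0.076 = 23.398956 mm^3/s


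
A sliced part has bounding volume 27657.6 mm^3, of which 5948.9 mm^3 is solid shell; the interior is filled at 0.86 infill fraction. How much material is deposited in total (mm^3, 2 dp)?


V_infill = (27657.6 - 5948.9) * 0.86 = 18669.48
V_total = 5948.9 + 18669.48 = 24618.38 mm^3


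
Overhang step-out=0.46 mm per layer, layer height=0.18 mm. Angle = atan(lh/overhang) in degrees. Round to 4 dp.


angle = atan(0.18/0.46) = 21.3706 degrees


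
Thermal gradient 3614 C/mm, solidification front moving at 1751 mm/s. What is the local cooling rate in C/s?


CR = 3614 * 1751 = 6328114 C/s


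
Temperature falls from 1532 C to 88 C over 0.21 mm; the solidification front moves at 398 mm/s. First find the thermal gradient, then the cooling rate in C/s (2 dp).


G = (1532-88)/0.21 = 6876.19047619 C/mm
CR = 6876.19047619 * 398 = 2736723.81 C/s


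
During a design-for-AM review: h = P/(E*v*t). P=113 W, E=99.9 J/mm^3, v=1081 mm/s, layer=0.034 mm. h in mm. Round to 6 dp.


h = 113 / (99.9*1081*0.034) = 0.030776 mm


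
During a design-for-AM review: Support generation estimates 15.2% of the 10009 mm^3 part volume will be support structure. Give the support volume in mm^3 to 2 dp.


V_support = 10009 * 0.152 = 1521.37 mm^3


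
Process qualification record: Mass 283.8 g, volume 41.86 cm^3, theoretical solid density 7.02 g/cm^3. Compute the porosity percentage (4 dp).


rho_part = 283.8 / 41.86 = 6.779742 g/cm^3
Porosity = (1 - 6.779742/7.02)*100 = 3.4225 %


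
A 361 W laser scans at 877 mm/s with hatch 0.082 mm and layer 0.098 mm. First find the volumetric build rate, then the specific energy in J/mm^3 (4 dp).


Build rate = 877 * 0.082 * 0.098 = 7.047572 mm^3/s
SE = 361 / 7.047572 = 51.2233 J/mm^3


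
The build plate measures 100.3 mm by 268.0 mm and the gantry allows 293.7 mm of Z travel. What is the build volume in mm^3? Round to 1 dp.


V = 100.3 * 268.0 * 293.7 = 7894773.5 mm^3


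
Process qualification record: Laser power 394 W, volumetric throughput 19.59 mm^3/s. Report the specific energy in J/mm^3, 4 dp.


SE = 394 / 19.59 = 20.1123 J/mm^3


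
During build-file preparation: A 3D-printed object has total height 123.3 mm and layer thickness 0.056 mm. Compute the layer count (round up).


Layers = ceil(123.3/0.056) = 2202


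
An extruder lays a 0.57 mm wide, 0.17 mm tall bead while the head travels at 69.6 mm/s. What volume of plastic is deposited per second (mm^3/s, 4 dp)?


Rate = 0.57 * 0.17 * 69.6 = 6.7442 mm^3/s


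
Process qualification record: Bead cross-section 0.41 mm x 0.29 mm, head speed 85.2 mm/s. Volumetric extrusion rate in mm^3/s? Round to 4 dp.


Rate = 0.41 * 0.29 * 85.2 = 10.1303 mm^3/s


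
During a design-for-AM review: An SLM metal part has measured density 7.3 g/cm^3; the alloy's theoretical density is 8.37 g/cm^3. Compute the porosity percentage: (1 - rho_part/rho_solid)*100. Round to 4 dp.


Porosity = (1-7.3/8.37)*100 = 12.7838 %


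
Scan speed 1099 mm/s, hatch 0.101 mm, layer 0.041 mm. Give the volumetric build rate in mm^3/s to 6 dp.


Rate = 1099 * 0.101 * 0.041 = 4.550959 mm^3/s


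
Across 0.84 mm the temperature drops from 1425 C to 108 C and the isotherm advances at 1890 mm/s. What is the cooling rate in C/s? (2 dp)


G = (1425-108)/0.84 = 1567.85714286 C/mm
CR = 1567.85714286 * 1890 = 2963250.0 C/s


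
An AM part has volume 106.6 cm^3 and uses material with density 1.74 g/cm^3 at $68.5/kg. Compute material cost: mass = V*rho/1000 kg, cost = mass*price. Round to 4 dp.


Mass = 106.6*1.74/1000 = 0.185484 kg
Cost = 0.185484 * 68.5 = 12.7057 $


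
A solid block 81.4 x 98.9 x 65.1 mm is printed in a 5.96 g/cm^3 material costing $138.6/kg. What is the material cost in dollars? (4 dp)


V = 81.4 * 98.9 * 65.1 = 524084.946 mm^3 = 524.084946 cm^3
Mass = 524.084946 * 5.96 / 1000 = 3.12354628 kg
Cost = 3.12354628 * 138.6 = 432.9235 $


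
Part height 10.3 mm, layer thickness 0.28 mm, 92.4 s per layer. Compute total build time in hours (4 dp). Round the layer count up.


Layers = ceil(10.3/0.28) = 37
t = 37 * 92.4 / 3600 = 0.9497 hrs


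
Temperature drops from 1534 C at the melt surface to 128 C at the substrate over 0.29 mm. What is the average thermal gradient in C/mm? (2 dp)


G = (1534-128)/0.29 = 4848.28 C/mm


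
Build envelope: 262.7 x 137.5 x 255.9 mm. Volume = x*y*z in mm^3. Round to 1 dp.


V = 262.7 * 137.5 * 255.9 = 9243427.9 mm^3


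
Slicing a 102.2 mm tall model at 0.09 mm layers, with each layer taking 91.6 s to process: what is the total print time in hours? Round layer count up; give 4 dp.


Layers = ceil(102.2/0.09) = 1136
t = 1136 * 91.6 / 3600 = 28.9049 hrs


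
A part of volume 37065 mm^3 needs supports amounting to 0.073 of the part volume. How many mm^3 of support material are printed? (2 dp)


V_support = 37065 * 0.073 = 2705.75 mm^3


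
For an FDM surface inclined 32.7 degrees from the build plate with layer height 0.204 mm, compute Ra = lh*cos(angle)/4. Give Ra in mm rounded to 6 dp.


Ra = 0.204 * cos(32.7) / 4 = 0.042917 mm


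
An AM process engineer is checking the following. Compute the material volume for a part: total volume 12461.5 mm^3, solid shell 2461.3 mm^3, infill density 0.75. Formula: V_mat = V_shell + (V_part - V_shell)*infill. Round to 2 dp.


V_infill = (12461.5 - 2461.3) * 0.75 = 7500.15
V_total = 2461.3 + 7500.15 = 9961.45 mm^3


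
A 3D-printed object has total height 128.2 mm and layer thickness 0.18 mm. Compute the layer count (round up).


Layers = ceil(128.2/0.18) = 713


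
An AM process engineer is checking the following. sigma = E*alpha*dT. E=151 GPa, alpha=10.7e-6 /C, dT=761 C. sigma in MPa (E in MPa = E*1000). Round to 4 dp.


sigma = 151*1000 * 10.7e-6 * 761 = 1229.5477 MPa


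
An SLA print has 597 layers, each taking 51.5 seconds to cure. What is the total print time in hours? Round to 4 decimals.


t = 597 * 51.5 / 3600 = 8.5404 hrs


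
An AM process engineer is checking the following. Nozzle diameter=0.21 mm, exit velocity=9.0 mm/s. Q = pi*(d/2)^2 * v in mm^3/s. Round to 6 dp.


A = pi*(0.21/2)^2 = 0.03463606 mm^2
Q = 0.03463606 * 9.0 = 0.311725 mm^3/s


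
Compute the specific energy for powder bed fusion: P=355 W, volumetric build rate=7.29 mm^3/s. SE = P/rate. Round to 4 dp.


SE = 355 / 7.29 = 48.6968 J/mm^3


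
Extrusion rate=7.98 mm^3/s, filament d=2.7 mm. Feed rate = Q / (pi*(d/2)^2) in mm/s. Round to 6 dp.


A = pi*(2.7/2)^2 = 5.725553
v = 7.98 / 5.725553 = 1.393752 mm/s


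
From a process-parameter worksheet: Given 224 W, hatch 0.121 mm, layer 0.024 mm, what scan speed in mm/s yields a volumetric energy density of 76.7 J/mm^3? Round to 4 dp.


v = 224 / (76.7*0.121*0.024) = 1005.6713 mm/s


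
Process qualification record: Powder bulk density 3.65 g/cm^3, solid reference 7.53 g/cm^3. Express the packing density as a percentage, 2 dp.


Packing = (3.65/7.53)*100 = 48.47 %


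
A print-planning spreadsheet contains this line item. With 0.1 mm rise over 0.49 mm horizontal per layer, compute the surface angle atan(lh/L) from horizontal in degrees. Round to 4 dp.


angle = atan(0.1/0.49) = 11.5346 degrees


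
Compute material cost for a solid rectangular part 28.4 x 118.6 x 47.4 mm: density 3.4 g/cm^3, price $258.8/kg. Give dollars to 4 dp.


V = 28.4 * 118.6 * 47.4 = 159654.576 mm^3 = 159.654576 cm^3
Mass = 159.654576 * 3.4 / 1000 = 0.54282556 kg
Cost = 0.54282556 * 258.8 = 140.4833 $


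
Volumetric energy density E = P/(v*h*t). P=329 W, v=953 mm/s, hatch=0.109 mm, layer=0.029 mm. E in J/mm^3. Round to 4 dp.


E = 329 / (953*0.109*0.029) = 109.214 J/mm^3


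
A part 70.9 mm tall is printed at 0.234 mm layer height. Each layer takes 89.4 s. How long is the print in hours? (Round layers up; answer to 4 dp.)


Layers = ceil(70.9/0.234) = 303
t = 303 * 89.4 / 3600 = 7.5245 hrs


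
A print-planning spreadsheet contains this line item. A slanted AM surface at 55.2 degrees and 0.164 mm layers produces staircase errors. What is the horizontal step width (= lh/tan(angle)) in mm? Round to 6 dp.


step = 0.164 / tan(55.2) = 0.113983 mm


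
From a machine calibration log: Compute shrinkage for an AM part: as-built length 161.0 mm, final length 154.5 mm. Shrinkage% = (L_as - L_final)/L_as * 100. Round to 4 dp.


Shrinkage = ((161.0-154.5)/161.0)*100 = 4.0373 %


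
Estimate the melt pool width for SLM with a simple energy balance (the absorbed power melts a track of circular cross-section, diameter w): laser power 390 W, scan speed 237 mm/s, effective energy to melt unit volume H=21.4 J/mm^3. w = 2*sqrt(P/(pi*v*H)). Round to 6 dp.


w = 2*sqrt(390/(pi*237*21.4)) = 0.312901 mm


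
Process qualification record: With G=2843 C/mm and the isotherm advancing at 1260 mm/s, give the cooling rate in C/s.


CR = 2843 * 1260 = 3582180 C/s


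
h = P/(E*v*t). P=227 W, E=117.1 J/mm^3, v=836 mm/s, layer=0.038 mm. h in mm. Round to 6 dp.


h = 227 / (117.1*836*0.038) = 0.061021 mm


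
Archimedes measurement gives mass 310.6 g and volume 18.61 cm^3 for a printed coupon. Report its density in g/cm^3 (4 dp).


rho = 310.6 / 18.61 = 16.69 g/cm^3


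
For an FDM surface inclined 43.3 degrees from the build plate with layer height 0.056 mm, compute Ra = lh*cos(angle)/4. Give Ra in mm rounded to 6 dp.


Ra = 0.056 * cos(43.3) / 4 = 0.010189 mm


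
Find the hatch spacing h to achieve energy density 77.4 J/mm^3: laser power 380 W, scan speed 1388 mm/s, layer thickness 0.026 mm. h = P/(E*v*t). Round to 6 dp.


h = 380 / (77.4*1388*0.026) = 0.136044 mm


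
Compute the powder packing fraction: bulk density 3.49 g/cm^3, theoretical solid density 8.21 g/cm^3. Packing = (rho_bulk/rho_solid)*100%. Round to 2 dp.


Packing = (3.49/8.21)*100 = 42.51 %


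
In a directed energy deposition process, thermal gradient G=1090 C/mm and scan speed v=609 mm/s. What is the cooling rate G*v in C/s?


CR = 1090 * 609 = 663810 C/s


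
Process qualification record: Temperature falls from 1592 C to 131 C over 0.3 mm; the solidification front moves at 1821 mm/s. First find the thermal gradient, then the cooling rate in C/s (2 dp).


G = (1592-131)/0.3 = 4870.0 C/mm
CR = 4870.0 * 1821 = 8868270.0 C/s


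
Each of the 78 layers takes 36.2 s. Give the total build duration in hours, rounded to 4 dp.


t = 78 * 36.2 / 3600 = 0.7843 hrs


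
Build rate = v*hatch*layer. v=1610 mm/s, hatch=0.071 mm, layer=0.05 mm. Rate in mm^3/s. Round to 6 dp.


Rate = 1610 * 0.071 * 0.05 = 5.7155 mm^3/s


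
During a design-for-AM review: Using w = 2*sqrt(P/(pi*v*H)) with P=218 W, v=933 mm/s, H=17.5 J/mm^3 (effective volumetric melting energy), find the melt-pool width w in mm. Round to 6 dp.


w = 2*sqrt(218/(pi*933*17.5)) = 0.130384 mm


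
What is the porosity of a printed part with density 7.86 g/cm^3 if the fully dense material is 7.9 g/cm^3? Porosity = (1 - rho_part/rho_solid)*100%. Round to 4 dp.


Porosity = (1-7.86/7.9)*100 = 0.5063 %


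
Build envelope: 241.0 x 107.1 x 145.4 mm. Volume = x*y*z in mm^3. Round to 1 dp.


V = 241.0 * 107.1 * 145.4 = 3752933.9 mm^3


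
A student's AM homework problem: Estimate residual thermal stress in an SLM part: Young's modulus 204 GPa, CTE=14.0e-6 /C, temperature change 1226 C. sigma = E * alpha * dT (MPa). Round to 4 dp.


sigma = 204*1000 * 14.0e-6 * 1226 = 3501.456 MPa


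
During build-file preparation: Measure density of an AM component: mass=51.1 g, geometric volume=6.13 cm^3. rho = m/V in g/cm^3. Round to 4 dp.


rho = 51.1 / 6.13 = 8.3361 g/cm^3


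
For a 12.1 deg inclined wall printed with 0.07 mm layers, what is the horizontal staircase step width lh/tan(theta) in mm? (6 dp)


step = 0.07 / tan(12.1) = 0.326521 mm


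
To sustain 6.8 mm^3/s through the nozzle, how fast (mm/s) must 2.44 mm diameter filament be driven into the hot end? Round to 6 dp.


A = pi*(2.44/2)^2 = 4.675947
v = 6.8 / 4.675947 = 1.454251 mm/s


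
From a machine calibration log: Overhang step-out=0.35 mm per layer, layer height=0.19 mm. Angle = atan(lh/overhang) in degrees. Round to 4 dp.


angle = atan(0.19/0.35) = 28.4956 degrees


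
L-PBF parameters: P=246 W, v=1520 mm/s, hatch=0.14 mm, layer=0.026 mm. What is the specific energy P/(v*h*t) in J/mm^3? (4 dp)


Build rate = 1520 * 0.14 * 0.026 = 5.5328 mm^3/s
SE = 246 / 5.5328 = 44.4621 J/mm^3


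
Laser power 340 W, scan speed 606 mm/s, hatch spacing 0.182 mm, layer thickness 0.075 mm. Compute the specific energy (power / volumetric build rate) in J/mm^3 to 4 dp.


Build rate = 606 * 0.182 * 0.075 = 8.2719 mm^3/s
SE = 340 / 8.2719 = 41.103 J/mm^3


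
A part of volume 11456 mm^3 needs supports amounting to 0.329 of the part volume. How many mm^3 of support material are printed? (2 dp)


V_support = 11456 * 0.329 = 3769.02 mm^3


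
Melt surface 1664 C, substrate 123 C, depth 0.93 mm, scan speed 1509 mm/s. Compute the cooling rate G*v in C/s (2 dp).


G = (1664-123)/0.93 = 1656.98924731 C/mm
CR = 1656.98924731 * 1509 = 2500396.77 C/s


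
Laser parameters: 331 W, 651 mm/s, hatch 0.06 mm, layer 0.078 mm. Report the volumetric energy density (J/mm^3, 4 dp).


E = 331 / (651*0.06*0.078) = 108.6429 J/mm^3


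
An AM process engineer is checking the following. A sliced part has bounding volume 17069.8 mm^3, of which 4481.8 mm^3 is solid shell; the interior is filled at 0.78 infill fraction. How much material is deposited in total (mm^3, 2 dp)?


V_infill = (17069.8 - 4481.8) * 0.78 = 9818.64
V_total = 4481.8 + 9818.64 = 14300.44 mm^3
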